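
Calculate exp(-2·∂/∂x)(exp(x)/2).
\frac{e^{x - 2}}{2}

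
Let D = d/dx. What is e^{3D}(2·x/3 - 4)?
\frac{2 x}{3} - 2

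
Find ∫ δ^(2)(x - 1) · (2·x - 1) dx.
0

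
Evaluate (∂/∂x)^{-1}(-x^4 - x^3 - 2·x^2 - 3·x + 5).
- \frac{x^{5}}{5} - \frac{x^{4}}{4} - \frac{2 x^{3}}{3} - \frac{3 x^{2}}{2} + 5 x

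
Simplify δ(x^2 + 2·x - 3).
\frac{\delta(x - 1) + \delta(x + 3)}{4}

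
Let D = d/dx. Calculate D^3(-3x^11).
- 2970 x^{8}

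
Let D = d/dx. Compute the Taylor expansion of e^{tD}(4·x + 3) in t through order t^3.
4 t + 4 x + 3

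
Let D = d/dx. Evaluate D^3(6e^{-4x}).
- 384 e^{- 4 x}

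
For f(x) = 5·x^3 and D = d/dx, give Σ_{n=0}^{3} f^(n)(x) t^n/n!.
5 t^{3} + 15 t^{2} x + 15 t x^{2} + 5 x^{3}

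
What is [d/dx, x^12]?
12 x^{11}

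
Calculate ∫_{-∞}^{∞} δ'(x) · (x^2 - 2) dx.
0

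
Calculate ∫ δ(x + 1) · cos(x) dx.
\cos{\left(1 \right)}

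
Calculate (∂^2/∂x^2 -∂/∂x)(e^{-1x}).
2 e^{- x}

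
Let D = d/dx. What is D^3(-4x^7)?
- 840 x^{4}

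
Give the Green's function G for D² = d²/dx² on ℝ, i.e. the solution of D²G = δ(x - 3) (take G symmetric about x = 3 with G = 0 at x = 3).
\frac{|x - 3|}{2}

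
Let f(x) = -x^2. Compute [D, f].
- 2 x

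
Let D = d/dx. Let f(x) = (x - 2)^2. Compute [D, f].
2 x - 4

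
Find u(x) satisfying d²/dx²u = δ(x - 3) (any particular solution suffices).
\frac{|x - 3|}{2}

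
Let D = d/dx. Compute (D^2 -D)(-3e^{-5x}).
- 90 e^{- 5 x}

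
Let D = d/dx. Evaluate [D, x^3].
3 x^{2}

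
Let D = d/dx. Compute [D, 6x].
6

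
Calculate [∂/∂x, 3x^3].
9 x^{2}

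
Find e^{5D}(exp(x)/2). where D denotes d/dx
\frac{e^{x + 5}}{2}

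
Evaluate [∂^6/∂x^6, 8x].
48\frac{d^{5}}{dx^{5}}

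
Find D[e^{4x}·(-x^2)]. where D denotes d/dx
2 x \left(- 2 x - 1\right) e^{4 x}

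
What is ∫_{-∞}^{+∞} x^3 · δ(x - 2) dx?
8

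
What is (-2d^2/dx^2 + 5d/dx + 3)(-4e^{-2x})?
60 e^{- 2 x}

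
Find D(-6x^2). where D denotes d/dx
- 12 x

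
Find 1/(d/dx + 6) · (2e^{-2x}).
\frac{e^{- 2 x}}{2}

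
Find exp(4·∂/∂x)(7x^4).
7 x^{4} + 112 x^{3} + 672 x^{2} + 1792 x + 1792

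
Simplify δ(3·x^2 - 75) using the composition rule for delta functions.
\frac{\delta(x - 5) + \delta(x + 5)}{30}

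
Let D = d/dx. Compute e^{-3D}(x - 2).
x - 5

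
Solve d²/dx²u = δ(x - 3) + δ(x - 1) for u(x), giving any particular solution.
\frac{|x - 3|}{2} + \frac{|x - 1|}{2}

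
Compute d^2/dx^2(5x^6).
150 x^{4}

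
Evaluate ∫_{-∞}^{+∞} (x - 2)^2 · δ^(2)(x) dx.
2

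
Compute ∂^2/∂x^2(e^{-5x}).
25 e^{- 5 x}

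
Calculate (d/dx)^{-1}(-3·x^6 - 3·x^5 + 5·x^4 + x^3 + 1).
- \frac{3 x^{7}}{7} - \frac{x^{6}}{2} + x^{5} + \frac{x^{4}}{4} + x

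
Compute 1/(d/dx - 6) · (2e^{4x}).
- e^{4 x}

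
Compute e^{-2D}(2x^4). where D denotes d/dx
2 x^{4} - 16 x^{3} + 48 x^{2} - 64 x + 32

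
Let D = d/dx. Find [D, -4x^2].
- 8 x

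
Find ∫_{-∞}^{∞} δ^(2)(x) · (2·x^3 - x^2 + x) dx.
-2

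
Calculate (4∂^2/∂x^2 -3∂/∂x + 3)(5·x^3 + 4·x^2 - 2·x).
15 x^{3} - 33 x^{2} + 90 x + 38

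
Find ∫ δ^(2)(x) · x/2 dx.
0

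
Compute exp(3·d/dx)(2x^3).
2 x^{3} + 18 x^{2} + 54 x + 54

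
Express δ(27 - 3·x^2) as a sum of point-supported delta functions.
\frac{\delta(x - 3) + \delta(x + 3)}{18}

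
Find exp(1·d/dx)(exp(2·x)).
e^{2 x + 2}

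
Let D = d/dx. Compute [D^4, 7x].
28D^{3}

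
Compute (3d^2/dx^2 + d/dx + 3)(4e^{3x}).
132 e^{3 x}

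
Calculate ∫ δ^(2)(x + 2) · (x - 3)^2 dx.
2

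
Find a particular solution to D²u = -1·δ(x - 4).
-\frac{|x - 4|}{2}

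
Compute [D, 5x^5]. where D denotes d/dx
25 x^{4}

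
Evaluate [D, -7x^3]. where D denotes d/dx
- 21 x^{2}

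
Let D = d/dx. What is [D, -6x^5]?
- 30 x^{4}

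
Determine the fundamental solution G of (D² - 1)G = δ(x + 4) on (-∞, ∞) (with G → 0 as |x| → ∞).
-\frac{e^{-|x + 4|}}{2}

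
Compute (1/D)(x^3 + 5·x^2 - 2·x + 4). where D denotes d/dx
\frac{x^{4}}{4} + \frac{5 x^{3}}{3} - x^{2} + 4 x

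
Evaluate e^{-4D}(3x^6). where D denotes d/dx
3 x^{6} - 72 x^{5} + 720 x^{4} - 3840 x^{3} + 11520 x^{2} - 18432 x + 12288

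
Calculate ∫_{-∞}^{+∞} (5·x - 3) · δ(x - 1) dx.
2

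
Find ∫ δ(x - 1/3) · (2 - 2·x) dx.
\frac{4}{3}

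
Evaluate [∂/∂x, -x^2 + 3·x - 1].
3 - 2 x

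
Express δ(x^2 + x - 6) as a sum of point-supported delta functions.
\frac{\delta(x + 3) + \delta(x - 2)}{5}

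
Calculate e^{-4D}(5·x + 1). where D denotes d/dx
5 x - 19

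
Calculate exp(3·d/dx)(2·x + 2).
2 x + 8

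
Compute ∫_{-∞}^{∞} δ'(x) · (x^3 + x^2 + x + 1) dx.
-1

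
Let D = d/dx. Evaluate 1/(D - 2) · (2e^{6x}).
\frac{e^{6 x}}{2}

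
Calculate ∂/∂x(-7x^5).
- 35 x^{4}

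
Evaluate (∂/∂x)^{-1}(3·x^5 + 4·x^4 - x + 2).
\frac{x^{6}}{2} + \frac{4 x^{5}}{5} - \frac{x^{2}}{2} + 2 x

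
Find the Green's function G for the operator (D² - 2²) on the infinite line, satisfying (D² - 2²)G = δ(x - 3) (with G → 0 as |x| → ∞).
-\frac{e^{-2|x - 3|}}{4}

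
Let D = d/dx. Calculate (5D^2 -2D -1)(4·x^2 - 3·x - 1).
- 4 x^{2} - 13 x + 47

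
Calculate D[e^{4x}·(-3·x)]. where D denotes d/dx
\left(- 12 x - 3\right) e^{4 x}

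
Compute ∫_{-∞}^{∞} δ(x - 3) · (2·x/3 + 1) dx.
3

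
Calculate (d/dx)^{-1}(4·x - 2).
2 x^{2} - 2 x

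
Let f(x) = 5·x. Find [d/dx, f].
5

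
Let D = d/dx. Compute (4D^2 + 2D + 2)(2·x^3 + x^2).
4 x^{3} + 14 x^{2} + 52 x + 8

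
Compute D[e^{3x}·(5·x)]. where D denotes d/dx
\left(15 x + 5\right) e^{3 x}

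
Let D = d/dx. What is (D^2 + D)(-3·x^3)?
9 x \left(- x - 2\right)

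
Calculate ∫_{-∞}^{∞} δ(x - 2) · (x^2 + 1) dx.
5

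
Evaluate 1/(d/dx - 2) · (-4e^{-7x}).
\frac{4 e^{- 7 x}}{9}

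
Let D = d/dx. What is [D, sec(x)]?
\tan{\left(x \right)} \sec{\left(x \right)}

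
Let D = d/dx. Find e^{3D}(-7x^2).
- 7 x^{2} - 42 x - 63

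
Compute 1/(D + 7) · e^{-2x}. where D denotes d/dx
\frac{e^{- 2 x}}{5}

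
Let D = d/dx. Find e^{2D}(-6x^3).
- 6 x^{3} - 36 x^{2} - 72 x - 48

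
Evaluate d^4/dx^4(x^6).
360 x^{2}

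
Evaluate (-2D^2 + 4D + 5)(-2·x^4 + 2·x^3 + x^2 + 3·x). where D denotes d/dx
- 10 x^{4} - 22 x^{3} + 77 x^{2} - x + 8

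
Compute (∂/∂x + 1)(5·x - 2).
5 x + 3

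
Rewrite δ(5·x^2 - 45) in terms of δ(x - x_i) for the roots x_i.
\frac{\delta(x - 3) + \delta(x + 3)}{30}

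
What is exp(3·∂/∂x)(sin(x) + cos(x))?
\sqrt{2} \sin{\left(x + \frac{\pi}{4} + 3 \right)}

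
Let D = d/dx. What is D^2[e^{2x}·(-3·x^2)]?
\left(- 12 x^{2} - 24 x - 6\right) e^{2 x}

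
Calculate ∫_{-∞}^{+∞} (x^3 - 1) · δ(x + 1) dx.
-2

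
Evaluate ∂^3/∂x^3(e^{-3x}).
- 27 e^{- 3 x}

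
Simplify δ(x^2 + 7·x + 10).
\frac{\delta(x + 2) + \delta(x + 5)}{3}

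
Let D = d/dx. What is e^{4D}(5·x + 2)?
5 x + 22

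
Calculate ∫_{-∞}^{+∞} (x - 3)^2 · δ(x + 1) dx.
16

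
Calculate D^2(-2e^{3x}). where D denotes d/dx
- 18 e^{3 x}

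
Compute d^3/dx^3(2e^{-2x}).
- 16 e^{- 2 x}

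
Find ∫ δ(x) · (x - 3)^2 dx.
9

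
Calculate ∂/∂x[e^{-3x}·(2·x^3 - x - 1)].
\left(- 6 x^{3} + 6 x^{2} + 3 x + 2\right) e^{- 3 x}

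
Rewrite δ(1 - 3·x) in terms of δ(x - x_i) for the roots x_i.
\frac{\delta(x - 1/3)}{3}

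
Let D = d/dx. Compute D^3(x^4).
24 x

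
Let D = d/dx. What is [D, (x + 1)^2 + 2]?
2 x + 2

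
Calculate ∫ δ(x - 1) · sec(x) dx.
\sec{\left(1 \right)}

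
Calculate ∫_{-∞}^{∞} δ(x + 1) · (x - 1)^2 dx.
4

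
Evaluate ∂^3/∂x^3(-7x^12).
- 9240 x^{9}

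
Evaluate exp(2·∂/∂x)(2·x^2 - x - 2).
2 x^{2} + 7 x + 4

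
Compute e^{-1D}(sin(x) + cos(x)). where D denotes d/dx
\sqrt{2} \cos{\left(- x + \frac{\pi}{4} + 1 \right)}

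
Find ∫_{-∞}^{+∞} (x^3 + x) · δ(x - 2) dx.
10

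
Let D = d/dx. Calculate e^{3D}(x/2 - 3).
\frac{x}{2} - \frac{3}{2}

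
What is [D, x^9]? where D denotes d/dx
9 x^{8}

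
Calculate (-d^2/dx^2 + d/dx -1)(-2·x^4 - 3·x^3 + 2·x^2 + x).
2 x^{4} - 5 x^{3} + 13 x^{2} + 21 x - 3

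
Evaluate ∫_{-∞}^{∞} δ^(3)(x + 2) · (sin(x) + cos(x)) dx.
\cos{\left(2 \right)} + \sin{\left(2 \right)}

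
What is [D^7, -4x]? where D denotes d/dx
-28D^{6}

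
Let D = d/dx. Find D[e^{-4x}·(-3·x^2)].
6 x \left(2 x - 1\right) e^{- 4 x}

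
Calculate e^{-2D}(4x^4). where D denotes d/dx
4 x^{4} - 32 x^{3} + 96 x^{2} - 128 x + 64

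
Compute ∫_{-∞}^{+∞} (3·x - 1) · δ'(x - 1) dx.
-3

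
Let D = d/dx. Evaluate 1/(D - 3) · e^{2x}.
- e^{2 x}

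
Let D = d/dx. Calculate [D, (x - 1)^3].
3 \left(x - 1\right)^{2}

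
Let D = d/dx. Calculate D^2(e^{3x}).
9 e^{3 x}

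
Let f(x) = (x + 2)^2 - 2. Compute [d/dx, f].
2 x + 4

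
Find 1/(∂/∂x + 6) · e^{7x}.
\frac{e^{7 x}}{13}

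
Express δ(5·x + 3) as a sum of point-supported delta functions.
\frac{\delta(x + 3/5)}{5}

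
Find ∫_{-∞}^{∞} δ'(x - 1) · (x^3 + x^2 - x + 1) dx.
-4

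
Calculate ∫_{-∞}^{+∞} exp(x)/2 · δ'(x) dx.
- \frac{1}{2}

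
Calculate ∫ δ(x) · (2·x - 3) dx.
-3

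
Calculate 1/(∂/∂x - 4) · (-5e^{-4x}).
\frac{5 e^{- 4 x}}{8}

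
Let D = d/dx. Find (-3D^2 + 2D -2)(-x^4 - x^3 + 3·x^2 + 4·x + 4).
2 x^{4} - 6 x^{3} + 24 x^{2} + 22 x - 18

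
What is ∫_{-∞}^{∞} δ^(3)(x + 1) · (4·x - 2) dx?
0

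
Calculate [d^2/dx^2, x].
2\frac{d}{dx}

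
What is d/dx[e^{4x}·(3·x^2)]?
6 x \left(2 x + 1\right) e^{4 x}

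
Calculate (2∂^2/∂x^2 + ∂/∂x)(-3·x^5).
15 x^{3} \left(- x - 8\right)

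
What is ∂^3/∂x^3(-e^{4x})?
- 64 e^{4 x}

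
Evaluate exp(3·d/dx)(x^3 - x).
x^{3} + 9 x^{2} + 26 x + 24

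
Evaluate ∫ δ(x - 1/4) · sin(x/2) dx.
\sin{\left(\frac{1}{8} \right)}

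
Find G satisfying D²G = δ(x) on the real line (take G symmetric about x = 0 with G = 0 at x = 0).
\frac{|x|}{2}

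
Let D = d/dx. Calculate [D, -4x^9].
- 36 x^{8}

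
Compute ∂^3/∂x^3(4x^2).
0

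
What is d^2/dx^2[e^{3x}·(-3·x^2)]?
\left(- 27 x^{2} - 36 x - 6\right) e^{3 x}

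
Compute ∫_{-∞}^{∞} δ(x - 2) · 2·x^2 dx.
8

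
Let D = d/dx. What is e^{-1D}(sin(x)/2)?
\frac{\sin{\left(x - 1 \right)}}{2}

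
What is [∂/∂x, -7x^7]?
- 49 x^{6}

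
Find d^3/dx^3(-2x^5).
- 120 x^{2}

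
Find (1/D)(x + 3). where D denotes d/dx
\frac{x^{2}}{2} + 3 x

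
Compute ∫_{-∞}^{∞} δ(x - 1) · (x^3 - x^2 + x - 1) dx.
0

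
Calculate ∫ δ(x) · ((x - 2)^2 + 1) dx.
5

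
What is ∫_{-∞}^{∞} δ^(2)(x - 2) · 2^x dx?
4 \log{\left(2 \right)}^{2}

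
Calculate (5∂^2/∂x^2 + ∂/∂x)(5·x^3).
15 x \left(x + 10\right)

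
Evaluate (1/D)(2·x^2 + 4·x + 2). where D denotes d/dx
\frac{2 x^{3}}{3} + 2 x^{2} + 2 x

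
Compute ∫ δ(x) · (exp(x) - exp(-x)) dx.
0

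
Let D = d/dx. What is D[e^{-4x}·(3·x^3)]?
x^{2} \left(9 - 12 x\right) e^{- 4 x}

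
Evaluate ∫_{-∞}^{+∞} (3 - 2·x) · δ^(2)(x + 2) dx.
0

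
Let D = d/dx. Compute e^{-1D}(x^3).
x^{3} - 3 x^{2} + 3 x - 1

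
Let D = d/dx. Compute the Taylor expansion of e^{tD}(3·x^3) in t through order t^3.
3 t^{3} + 9 t^{2} x + 9 t x^{2} + 3 x^{3}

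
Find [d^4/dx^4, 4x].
16\frac{d^{3}}{dx^{3}}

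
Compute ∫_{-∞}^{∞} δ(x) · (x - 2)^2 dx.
4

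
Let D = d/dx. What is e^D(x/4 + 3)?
\frac{x}{4} + \frac{13}{4}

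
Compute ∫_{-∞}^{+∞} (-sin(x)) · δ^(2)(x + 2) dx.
- \sin{\left(2 \right)}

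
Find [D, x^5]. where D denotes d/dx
5 x^{4}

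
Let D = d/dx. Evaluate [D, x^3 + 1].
3 x^{2}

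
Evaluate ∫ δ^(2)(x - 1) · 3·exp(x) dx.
3 e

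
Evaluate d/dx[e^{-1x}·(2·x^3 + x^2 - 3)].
\left(- 2 x^{3} + 5 x^{2} + 2 x + 3\right) e^{- x}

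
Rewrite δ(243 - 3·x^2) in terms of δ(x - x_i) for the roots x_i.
\frac{\delta(x - 9) + \delta(x + 9)}{54}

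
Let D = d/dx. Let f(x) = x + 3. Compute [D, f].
1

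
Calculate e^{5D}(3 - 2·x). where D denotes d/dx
- 2 x - 7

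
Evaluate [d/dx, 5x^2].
10 x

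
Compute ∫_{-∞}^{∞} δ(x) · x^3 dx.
0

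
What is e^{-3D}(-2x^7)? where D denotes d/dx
- 2 x^{7} + 42 x^{6} - 378 x^{5} + 1890 x^{4} - 5670 x^{3} + 10206 x^{2} - 10206 x + 4374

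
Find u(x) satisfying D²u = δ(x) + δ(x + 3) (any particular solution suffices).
\frac{|x|}{2} + \frac{|x + 3|}{2}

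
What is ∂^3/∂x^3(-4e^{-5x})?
500 e^{- 5 x}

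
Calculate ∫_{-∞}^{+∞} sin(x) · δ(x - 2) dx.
\sin{\left(2 \right)}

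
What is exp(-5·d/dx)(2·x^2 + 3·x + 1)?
2 x^{2} - 17 x + 36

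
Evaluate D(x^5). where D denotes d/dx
5 x^{4}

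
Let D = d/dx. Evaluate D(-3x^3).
- 9 x^{2}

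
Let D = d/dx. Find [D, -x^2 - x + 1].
- 2 x - 1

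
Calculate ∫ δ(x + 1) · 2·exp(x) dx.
\frac{2}{e}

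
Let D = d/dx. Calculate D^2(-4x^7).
- 168 x^{5}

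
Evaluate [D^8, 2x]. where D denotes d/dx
16D^{7}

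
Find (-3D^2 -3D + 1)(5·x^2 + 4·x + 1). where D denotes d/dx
5 x^{2} - 26 x - 41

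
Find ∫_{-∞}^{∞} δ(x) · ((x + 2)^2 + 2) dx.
6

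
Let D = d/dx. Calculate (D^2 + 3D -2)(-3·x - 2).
6 x - 5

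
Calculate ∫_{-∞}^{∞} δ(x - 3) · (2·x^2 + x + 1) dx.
22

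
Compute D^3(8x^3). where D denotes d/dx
48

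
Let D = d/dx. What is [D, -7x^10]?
- 70 x^{9}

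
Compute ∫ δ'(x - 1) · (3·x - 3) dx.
-3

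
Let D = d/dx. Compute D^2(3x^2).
6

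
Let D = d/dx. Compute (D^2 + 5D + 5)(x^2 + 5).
5 x^{2} + 10 x + 27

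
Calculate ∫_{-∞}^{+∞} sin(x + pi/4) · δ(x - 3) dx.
\sin{\left(\frac{\pi}{4} + 3 \right)}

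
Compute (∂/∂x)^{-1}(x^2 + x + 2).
\frac{x^{3}}{3} + \frac{x^{2}}{2} + 2 x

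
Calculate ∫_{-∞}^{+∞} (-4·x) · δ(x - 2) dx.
-8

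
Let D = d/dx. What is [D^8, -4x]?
-32D^{7}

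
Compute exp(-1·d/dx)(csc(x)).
\csc{\left(x - 1 \right)}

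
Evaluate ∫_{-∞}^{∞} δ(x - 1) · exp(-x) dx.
e^{-1}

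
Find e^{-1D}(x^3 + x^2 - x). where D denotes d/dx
x^{3} - 2 x^{2} + 1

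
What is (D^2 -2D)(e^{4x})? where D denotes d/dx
8 e^{4 x}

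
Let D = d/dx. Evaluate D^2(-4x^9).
- 288 x^{7}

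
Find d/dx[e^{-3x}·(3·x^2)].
3 x \left(2 - 3 x\right) e^{- 3 x}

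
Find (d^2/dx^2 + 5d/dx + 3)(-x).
- 3 x - 5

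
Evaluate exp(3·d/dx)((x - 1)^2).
x^{2} + 4 x + 4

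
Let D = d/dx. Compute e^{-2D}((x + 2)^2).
x^{2}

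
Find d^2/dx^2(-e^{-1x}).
- e^{- x}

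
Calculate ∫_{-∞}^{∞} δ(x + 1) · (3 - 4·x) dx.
7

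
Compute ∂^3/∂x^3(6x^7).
1260 x^{4}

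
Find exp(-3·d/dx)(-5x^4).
- 5 x^{4} + 60 x^{3} - 270 x^{2} + 540 x - 405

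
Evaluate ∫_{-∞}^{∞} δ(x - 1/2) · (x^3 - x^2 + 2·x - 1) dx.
- \frac{1}{8}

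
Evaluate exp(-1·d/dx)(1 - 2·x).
3 - 2 x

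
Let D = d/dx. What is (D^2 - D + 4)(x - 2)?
4 x - 9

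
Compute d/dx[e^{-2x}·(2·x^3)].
x^{2} \left(6 - 4 x\right) e^{- 2 x}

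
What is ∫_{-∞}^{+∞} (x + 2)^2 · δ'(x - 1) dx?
-6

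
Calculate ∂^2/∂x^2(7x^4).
84 x^{2}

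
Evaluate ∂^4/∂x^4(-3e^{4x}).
- 768 e^{4 x}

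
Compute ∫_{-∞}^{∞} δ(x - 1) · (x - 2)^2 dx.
1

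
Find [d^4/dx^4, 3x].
12\frac{d^{3}}{dx^{3}}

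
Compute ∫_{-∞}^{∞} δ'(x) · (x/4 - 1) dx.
- \frac{1}{4}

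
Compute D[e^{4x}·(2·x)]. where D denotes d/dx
\left(8 x + 2\right) e^{4 x}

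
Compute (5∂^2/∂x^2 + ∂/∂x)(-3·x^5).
15 x^{3} \left(- x - 20\right)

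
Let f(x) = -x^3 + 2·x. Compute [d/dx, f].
2 - 3 x^{2}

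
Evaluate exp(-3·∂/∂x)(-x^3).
- x^{3} + 9 x^{2} - 27 x + 27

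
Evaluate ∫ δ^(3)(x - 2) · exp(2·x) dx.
- 8 e^{4}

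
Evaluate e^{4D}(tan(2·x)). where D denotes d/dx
\tan{\left(2 x + 8 \right)}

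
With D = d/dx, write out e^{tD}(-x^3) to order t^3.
- t^{3} - 3 t^{2} x - 3 t x^{2} - x^{3}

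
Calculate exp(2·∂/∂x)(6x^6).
6 x^{6} + 72 x^{5} + 360 x^{4} + 960 x^{3} + 1440 x^{2} + 1152 x + 384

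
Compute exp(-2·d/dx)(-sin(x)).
- \sin{\left(x - 2 \right)}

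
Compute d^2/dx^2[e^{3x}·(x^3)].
3 x \left(3 x^{2} + 6 x + 2\right) e^{3 x}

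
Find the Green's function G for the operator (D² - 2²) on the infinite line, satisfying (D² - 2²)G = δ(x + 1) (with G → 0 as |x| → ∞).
-\frac{e^{-2|x + 1|}}{4}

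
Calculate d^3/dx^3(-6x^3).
-36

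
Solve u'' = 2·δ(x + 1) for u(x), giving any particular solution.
|x + 1|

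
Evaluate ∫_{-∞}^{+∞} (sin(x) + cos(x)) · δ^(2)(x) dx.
-1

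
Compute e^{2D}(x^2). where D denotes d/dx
x^{2} + 4 x + 4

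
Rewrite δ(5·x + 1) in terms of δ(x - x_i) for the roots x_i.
\frac{\delta(x + 1/5)}{5}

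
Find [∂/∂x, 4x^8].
32 x^{7}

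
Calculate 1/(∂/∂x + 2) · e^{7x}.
\frac{e^{7 x}}{9}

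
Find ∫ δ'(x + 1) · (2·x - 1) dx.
-2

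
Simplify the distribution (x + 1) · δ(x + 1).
0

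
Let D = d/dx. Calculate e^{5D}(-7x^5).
- 7 x^{5} - 175 x^{4} - 1750 x^{3} - 8750 x^{2} - 21875 x - 21875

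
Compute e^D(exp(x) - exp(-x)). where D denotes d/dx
2 \sinh{\left(x + 1 \right)}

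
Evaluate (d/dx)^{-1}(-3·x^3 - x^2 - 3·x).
- \frac{3 x^{4}}{4} - \frac{x^{3}}{3} - \frac{3 x^{2}}{2}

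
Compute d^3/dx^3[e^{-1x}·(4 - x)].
\left(x - 7\right) e^{- x}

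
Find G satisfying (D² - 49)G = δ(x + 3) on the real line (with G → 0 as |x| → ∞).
-\frac{e^{-7|x + 3|}}{14}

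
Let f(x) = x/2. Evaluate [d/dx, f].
\frac{1}{2}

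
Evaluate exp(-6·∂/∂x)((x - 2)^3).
x^{3} - 24 x^{2} + 192 x - 512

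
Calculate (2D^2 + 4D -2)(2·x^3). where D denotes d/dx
4 x \left(- x^{2} + 6 x + 6\right)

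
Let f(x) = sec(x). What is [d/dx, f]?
\tan{\left(x \right)} \sec{\left(x \right)}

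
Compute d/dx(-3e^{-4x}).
12 e^{- 4 x}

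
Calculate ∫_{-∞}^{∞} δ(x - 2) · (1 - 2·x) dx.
-3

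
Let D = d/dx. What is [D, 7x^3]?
21 x^{2}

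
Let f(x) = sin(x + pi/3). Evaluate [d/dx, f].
\cos{\left(x + \frac{\pi}{3} \right)}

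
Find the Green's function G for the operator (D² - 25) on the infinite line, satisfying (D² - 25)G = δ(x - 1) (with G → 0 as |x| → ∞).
-\frac{e^{-5|x - 1|}}{10}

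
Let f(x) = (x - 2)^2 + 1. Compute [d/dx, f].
2 x - 4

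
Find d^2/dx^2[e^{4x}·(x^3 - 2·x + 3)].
\left(16 x^{3} + 24 x^{2} - 26 x + 32\right) e^{4 x}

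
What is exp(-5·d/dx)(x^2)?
x^{2} - 10 x + 25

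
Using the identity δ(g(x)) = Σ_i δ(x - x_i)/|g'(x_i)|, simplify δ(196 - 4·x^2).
\frac{\delta(x - 7) + \delta(x + 7)}{56}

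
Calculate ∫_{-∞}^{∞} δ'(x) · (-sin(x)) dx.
1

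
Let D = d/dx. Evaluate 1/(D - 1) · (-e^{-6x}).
\frac{e^{- 6 x}}{7}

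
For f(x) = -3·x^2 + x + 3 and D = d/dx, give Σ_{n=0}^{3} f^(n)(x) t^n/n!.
- 3 t^{2} - t \left(6 x - 1\right) - 3 x^{2} + x + 3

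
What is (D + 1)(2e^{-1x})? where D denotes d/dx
0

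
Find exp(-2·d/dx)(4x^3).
4 x^{3} - 24 x^{2} + 48 x - 32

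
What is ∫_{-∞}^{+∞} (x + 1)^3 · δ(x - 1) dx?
8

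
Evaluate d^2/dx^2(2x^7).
84 x^{5}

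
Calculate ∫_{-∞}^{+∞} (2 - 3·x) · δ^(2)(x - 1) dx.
0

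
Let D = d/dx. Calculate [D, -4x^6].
- 24 x^{5}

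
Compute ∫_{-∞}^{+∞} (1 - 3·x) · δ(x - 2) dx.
-5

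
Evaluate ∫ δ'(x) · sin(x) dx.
-1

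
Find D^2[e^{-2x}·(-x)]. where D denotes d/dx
4 \left(1 - x\right) e^{- 2 x}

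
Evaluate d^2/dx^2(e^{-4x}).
16 e^{- 4 x}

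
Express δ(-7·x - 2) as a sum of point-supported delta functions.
\frac{\delta(x + 2/7)}{7}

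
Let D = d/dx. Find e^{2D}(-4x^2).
- 4 x^{2} - 16 x - 16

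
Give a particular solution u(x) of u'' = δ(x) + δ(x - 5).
\frac{|x|}{2} + \frac{|x - 5|}{2}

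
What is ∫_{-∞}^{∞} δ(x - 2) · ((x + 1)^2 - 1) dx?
8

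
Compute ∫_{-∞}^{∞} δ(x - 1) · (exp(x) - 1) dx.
-1 + e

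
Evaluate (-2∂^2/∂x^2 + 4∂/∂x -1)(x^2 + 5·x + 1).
- x^{2} + 3 x + 15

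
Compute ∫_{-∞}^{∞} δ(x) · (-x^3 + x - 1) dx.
-1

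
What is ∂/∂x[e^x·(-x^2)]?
x \left(- x - 2\right) e^{x}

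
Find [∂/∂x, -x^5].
- 5 x^{4}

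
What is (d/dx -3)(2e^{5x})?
4 e^{5 x}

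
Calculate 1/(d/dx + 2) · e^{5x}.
\frac{e^{5 x}}{7}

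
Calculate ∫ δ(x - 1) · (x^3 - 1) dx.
0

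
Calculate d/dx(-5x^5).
- 25 x^{4}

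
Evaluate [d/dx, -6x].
-6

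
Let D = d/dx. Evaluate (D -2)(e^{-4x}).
- 6 e^{- 4 x}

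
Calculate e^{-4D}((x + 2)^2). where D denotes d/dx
x^{2} - 4 x + 4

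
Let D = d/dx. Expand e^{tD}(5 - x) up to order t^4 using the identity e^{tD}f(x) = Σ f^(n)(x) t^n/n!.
- t - x + 5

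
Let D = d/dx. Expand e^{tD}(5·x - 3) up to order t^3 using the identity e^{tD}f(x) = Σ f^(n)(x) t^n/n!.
5 t + 5 x - 3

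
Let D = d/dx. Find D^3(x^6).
120 x^{3}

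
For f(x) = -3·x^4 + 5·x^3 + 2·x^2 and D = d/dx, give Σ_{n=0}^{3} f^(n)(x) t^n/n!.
t^{3} \left(5 - 12 x\right) + t^{2} \left(- 18 x^{2} + 15 x + 2\right) + t x \left(- 12 x^{2} + 15 x + 4\right) - 3 x^{4} + 5 x^{3} + 2 x^{2}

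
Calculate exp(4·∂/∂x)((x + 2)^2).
x^{2} + 12 x + 36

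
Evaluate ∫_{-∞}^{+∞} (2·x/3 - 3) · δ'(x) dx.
- \frac{2}{3}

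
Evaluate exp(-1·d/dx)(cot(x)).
\cot{\left(x - 1 \right)}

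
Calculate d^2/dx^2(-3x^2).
-6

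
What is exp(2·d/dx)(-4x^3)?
- 4 x^{3} - 24 x^{2} - 48 x - 32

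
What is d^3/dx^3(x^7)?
210 x^{4}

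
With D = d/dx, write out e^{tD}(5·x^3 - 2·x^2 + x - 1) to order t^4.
5 t^{3} + t^{2} \left(15 x - 2\right) + t \left(15 x^{2} - 4 x + 1\right) + 5 x^{3} - 2 x^{2} + x - 1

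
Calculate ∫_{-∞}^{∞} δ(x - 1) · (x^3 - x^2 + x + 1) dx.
2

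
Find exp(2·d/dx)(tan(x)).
\tan{\left(x + 2 \right)}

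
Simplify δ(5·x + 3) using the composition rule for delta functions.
\frac{\delta(x + 3/5)}{5}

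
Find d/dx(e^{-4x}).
- 4 e^{- 4 x}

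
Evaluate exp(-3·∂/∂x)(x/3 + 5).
\frac{x}{3} + 4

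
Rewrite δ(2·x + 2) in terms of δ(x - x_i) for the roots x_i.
\frac{\delta(x + 1)}{2}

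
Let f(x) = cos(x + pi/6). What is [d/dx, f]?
- \sin{\left(x + \frac{\pi}{6} \right)}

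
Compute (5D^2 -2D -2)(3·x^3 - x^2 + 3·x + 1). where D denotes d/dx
- 6 x^{3} - 16 x^{2} + 88 x - 18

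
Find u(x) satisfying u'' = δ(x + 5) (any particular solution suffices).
\frac{|x + 5|}{2}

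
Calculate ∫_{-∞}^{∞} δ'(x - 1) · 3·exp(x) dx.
- 3 e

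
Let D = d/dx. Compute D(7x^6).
42 x^{5}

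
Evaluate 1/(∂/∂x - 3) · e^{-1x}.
- \frac{e^{- x}}{4}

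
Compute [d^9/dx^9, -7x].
-63\frac{d^{8}}{dx^{8}}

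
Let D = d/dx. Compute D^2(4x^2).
8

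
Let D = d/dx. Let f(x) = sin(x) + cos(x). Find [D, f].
- \sin{\left(x \right)} + \cos{\left(x \right)}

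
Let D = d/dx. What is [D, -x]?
-1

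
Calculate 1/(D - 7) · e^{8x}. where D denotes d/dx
e^{8 x}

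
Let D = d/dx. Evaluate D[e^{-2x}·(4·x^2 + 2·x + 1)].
4 x \left(1 - 2 x\right) e^{- 2 x}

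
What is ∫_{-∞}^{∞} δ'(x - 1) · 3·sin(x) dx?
- 3 \cos{\left(1 \right)}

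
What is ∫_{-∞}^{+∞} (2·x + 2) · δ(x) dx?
2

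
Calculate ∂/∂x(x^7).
7 x^{6}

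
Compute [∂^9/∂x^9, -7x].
-63\frac{d^{8}}{dx^{8}}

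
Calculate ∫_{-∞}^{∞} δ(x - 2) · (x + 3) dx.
5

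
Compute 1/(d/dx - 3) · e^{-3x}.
- \frac{e^{- 3 x}}{6}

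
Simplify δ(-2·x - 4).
\frac{\delta(x + 2)}{2}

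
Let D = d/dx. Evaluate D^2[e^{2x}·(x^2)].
\left(4 x^{2} + 8 x + 2\right) e^{2 x}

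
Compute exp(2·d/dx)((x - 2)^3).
x^{3}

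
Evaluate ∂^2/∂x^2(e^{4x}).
16 e^{4 x}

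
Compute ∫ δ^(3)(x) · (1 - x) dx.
0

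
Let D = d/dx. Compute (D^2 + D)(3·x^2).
6 x + 6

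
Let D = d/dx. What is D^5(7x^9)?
105840 x^{4}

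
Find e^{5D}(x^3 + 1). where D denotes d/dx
x^{3} + 15 x^{2} + 75 x + 126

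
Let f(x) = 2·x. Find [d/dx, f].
2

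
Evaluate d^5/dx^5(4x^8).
26880 x^{3}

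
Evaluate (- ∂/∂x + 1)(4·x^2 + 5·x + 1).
4 x^{2} - 3 x - 4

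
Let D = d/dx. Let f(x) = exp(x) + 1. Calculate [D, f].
e^{x}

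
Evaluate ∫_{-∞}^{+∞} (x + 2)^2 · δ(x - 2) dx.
16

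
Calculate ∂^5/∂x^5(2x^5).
240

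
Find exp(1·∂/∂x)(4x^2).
4 x^{2} + 8 x + 4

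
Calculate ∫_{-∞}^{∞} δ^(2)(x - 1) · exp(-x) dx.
e^{-1}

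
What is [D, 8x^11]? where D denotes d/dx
88 x^{10}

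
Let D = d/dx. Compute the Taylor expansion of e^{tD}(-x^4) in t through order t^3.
x \left(- 4 t^{3} - 6 t^{2} x - 4 t x^{2} - x^{3}\right)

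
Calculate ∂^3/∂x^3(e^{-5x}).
- 125 e^{- 5 x}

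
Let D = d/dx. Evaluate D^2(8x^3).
48 x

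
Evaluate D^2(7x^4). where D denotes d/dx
84 x^{2}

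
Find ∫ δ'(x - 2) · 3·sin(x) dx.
- 3 \cos{\left(2 \right)}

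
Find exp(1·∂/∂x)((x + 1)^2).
x^{2} + 4 x + 4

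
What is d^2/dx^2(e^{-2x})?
4 e^{- 2 x}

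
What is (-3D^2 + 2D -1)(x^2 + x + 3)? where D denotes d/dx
- x^{2} + 3 x - 7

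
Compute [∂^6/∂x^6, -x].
-6\frac{d^{5}}{dx^{5}}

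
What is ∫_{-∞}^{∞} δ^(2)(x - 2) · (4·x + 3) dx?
0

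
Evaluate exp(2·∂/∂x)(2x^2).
2 x^{2} + 8 x + 8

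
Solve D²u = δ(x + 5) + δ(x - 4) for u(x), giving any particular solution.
\frac{|x + 5|}{2} + \frac{|x - 4|}{2}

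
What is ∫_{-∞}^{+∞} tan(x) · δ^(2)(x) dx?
0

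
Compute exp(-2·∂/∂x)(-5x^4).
- 5 x^{4} + 40 x^{3} - 120 x^{2} + 160 x - 80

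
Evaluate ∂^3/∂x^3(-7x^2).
0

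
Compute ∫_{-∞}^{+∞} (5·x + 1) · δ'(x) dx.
-5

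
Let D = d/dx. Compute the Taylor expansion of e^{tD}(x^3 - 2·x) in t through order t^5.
t^{3} + 3 t^{2} x + t \left(3 x^{2} - 2\right) + x^{3} - 2 x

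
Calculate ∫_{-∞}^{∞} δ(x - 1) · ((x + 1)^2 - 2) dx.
2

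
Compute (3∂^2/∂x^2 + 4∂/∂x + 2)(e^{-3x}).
17 e^{- 3 x}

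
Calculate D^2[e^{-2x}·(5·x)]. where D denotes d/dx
20 \left(x - 1\right) e^{- 2 x}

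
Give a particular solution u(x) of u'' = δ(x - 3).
\frac{|x - 3|}{2}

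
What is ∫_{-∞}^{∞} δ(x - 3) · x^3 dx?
27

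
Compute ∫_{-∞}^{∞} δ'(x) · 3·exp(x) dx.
-3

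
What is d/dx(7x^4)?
28 x^{3}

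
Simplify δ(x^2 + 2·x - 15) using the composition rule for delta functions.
\frac{\delta(x - 3) + \delta(x + 5)}{8}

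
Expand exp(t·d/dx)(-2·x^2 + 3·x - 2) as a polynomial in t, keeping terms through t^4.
- 2 t^{2} - t \left(4 x - 3\right) - 2 x^{2} + 3 x - 2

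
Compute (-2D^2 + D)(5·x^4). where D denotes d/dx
20 x^{2} \left(x - 6\right)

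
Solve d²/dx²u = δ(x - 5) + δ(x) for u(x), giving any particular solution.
\frac{|x - 5|}{2} + \frac{|x|}{2}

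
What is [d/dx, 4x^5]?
20 x^{4}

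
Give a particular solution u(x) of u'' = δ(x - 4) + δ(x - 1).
\frac{|x - 4|}{2} + \frac{|x - 1|}{2}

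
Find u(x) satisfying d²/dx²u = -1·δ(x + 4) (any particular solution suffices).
-\frac{|x + 4|}{2}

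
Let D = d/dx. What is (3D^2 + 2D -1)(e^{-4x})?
39 e^{- 4 x}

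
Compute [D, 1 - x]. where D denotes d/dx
-1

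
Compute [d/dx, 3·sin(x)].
3 \cos{\left(x \right)}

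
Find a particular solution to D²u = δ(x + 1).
\frac{|x + 1|}{2}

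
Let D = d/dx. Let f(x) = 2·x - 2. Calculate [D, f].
2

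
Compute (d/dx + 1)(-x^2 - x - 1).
- x^{2} - 3 x - 2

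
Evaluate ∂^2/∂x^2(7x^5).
140 x^{3}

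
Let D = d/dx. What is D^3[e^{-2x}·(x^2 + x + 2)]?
8 \left(- x^{2} + 2 x - 2\right) e^{- 2 x}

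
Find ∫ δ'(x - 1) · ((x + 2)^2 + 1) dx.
-6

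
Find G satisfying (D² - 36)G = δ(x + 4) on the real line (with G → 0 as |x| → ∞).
-\frac{e^{-6|x + 4|}}{12}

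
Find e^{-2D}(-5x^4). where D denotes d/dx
- 5 x^{4} + 40 x^{3} - 120 x^{2} + 160 x - 80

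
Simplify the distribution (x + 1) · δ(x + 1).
0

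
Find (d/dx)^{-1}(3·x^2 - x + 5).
x^{3} - \frac{x^{2}}{2} + 5 x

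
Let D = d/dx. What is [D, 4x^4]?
16 x^{3}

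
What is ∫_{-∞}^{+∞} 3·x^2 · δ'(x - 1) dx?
-6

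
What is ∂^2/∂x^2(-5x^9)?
- 360 x^{7}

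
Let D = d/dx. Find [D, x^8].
8 x^{7}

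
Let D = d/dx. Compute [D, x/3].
\frac{1}{3}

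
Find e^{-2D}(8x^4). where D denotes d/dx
8 x^{4} - 64 x^{3} + 192 x^{2} - 256 x + 128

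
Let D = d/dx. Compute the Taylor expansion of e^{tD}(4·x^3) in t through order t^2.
4 x \left(3 t^{2} + 3 t x + x^{2}\right)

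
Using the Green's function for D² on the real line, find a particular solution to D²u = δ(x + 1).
\frac{|x + 1|}{2}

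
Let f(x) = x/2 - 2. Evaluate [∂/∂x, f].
\frac{1}{2}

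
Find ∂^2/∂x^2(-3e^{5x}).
- 75 e^{5 x}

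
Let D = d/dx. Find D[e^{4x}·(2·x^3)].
x^{2} \left(8 x + 6\right) e^{4 x}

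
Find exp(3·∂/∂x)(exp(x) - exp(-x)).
2 \sinh{\left(x + 3 \right)}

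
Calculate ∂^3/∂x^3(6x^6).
720 x^{3}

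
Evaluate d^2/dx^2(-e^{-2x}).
- 4 e^{- 2 x}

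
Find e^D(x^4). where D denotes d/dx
x^{4} + 4 x^{3} + 6 x^{2} + 4 x + 1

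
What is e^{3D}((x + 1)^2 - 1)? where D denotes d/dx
x^{2} + 8 x + 15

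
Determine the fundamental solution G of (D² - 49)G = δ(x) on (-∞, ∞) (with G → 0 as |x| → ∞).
-\frac{e^{-7|x|}}{14}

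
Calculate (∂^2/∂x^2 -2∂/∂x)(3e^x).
- 3 e^{x}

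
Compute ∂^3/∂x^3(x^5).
60 x^{2}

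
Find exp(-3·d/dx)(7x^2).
7 x^{2} - 42 x + 63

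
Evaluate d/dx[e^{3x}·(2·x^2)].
2 x \left(3 x + 2\right) e^{3 x}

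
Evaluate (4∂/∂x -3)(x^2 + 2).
- 3 x^{2} + 8 x - 6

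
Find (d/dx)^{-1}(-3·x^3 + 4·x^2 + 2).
- \frac{3 x^{4}}{4} + \frac{4 x^{3}}{3} + 2 x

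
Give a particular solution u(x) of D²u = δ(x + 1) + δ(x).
\frac{|x + 1|}{2} + \frac{|x|}{2}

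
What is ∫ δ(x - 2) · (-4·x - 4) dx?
-12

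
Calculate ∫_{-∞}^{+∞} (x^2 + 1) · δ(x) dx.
1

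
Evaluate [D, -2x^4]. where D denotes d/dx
- 8 x^{3}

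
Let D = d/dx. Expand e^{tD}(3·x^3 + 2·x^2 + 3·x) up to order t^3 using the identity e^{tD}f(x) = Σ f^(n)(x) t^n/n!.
3 t^{3} + t^{2} \left(9 x + 2\right) + t \left(9 x^{2} + 4 x + 3\right) + 3 x^{3} + 2 x^{2} + 3 x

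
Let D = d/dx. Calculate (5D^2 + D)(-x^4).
4 x^{2} \left(- x - 15\right)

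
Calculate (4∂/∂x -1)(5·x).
20 - 5 x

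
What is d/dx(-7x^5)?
- 35 x^{4}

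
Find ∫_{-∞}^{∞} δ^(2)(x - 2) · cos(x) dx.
- \cos{\left(2 \right)}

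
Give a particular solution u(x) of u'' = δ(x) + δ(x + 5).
\frac{|x|}{2} + \frac{|x + 5|}{2}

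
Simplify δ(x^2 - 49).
\frac{\delta(x - 7) + \delta(x + 7)}{14}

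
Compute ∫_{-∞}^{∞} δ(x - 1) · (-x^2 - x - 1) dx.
-3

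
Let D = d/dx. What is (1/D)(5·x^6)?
\frac{5 x^{7}}{7}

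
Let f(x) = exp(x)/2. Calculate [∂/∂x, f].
\frac{e^{x}}{2}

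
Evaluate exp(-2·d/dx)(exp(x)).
e^{x - 2}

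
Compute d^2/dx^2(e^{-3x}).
9 e^{- 3 x}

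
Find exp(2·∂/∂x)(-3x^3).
- 3 x^{3} - 18 x^{2} - 36 x - 24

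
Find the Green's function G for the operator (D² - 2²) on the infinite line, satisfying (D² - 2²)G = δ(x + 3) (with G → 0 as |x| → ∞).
-\frac{e^{-2|x + 3|}}{4}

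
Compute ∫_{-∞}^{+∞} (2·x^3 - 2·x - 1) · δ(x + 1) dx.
-1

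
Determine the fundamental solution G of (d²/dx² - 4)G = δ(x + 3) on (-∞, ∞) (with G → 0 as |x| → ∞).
-\frac{e^{-2|x + 3|}}{4}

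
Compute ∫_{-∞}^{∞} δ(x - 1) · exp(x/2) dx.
e^{\frac{1}{2}}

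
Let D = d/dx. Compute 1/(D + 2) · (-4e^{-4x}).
2 e^{- 4 x}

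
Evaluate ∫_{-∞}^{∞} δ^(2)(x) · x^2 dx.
2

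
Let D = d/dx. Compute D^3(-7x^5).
- 420 x^{2}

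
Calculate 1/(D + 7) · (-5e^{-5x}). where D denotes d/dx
- \frac{5 e^{- 5 x}}{2}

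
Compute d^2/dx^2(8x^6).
240 x^{4}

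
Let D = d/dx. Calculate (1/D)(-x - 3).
- \frac{x^{2}}{2} - 3 x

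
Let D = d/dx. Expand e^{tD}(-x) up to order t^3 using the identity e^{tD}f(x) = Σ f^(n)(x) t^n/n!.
- t - x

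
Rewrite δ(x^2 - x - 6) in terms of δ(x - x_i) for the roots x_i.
\frac{\delta(x - 3) + \delta(x + 2)}{5}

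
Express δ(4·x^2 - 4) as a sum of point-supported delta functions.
\frac{\delta(x - 1) + \delta(x + 1)}{8}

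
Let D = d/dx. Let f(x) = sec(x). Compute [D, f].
\tan{\left(x \right)} \sec{\left(x \right)}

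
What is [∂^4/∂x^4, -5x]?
-20\frac{d^{3}}{dx^{3}}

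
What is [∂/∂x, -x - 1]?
-1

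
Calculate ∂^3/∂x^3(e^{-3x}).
- 27 e^{- 3 x}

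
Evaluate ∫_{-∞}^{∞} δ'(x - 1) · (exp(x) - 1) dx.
- e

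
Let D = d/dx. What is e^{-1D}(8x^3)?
8 x^{3} - 24 x^{2} + 24 x - 8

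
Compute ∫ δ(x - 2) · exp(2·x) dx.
e^{4}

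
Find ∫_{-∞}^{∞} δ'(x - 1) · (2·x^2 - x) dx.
-3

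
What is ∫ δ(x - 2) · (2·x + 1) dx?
5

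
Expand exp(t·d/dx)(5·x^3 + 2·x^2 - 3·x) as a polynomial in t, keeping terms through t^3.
5 t^{3} + t^{2} \left(15 x + 2\right) + t \left(15 x^{2} + 4 x - 3\right) + 5 x^{3} + 2 x^{2} - 3 x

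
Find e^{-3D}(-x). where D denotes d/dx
3 - x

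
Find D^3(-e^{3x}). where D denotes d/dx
- 27 e^{3 x}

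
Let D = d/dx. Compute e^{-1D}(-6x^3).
- 6 x^{3} + 18 x^{2} - 18 x + 6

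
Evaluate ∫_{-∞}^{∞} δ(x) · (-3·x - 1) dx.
-1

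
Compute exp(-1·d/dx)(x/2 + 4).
\frac{x}{2} + \frac{7}{2}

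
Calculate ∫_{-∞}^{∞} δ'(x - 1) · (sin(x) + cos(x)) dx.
- \cos{\left(1 \right)} + \sin{\left(1 \right)}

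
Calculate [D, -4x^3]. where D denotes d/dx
- 12 x^{2}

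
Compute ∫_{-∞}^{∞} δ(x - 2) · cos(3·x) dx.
\cos{\left(6 \right)}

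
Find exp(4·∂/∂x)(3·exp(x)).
3 e^{x + 4}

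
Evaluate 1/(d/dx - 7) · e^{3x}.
- \frac{e^{3 x}}{4}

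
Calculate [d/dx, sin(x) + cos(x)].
- \sin{\left(x \right)} + \cos{\left(x \right)}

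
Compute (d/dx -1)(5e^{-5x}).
- 30 e^{- 5 x}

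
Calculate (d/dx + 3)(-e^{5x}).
- 8 e^{5 x}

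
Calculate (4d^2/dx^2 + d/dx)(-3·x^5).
15 x^{3} \left(- x - 16\right)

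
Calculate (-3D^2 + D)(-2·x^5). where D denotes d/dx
10 x^{3} \left(12 - x\right)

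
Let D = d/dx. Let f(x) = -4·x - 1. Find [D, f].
-4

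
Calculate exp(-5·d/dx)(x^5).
x^{5} - 25 x^{4} + 250 x^{3} - 1250 x^{2} + 3125 x - 3125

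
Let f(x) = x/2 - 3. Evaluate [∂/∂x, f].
\frac{1}{2}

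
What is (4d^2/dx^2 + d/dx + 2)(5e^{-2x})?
80 e^{- 2 x}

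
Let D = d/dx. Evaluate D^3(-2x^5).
- 120 x^{2}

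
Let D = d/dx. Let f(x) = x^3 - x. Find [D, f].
3 x^{2} - 1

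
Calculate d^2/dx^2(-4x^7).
- 168 x^{5}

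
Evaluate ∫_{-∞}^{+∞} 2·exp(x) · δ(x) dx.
2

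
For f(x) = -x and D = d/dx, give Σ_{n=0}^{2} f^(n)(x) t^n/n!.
- t - x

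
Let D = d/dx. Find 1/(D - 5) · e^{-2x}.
- \frac{e^{- 2 x}}{7}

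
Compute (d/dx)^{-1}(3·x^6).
\frac{3 x^{7}}{7}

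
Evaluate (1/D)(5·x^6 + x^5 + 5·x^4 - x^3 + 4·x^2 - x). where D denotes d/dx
\frac{5 x^{7}}{7} + \frac{x^{6}}{6} + x^{5} - \frac{x^{4}}{4} + \frac{4 x^{3}}{3} - \frac{x^{2}}{2}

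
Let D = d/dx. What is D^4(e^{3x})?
81 e^{3 x}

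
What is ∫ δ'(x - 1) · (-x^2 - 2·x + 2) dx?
4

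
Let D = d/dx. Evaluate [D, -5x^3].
- 15 x^{2}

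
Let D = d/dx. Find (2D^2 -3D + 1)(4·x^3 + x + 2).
4 x^{3} - 36 x^{2} + 49 x - 1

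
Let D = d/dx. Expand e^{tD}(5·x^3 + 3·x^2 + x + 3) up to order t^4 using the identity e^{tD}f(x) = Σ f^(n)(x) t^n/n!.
5 t^{3} + t^{2} \left(15 x + 3\right) + t \left(15 x^{2} + 6 x + 1\right) + 5 x^{3} + 3 x^{2} + x + 3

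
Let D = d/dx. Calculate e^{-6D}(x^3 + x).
x^{3} - 18 x^{2} + 109 x - 222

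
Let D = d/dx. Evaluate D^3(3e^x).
3 e^{x}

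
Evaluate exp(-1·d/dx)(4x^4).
4 x^{4} - 16 x^{3} + 24 x^{2} - 16 x + 4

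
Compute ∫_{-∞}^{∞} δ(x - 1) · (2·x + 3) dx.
5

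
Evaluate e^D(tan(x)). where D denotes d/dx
\tan{\left(x + 1 \right)}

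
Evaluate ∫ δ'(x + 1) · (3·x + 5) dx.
-3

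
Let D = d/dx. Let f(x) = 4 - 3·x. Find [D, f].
-3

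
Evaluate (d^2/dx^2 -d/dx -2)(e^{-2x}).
4 e^{- 2 x}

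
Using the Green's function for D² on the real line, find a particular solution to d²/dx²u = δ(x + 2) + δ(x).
\frac{|x + 2|}{2} + \frac{|x|}{2}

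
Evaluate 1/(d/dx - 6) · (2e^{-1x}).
- \frac{2 e^{- x}}{7}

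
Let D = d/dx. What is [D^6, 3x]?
18D^{5}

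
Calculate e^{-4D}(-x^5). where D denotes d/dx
- x^{5} + 20 x^{4} - 160 x^{3} + 640 x^{2} - 1280 x + 1024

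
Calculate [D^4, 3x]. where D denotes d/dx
12D^{3}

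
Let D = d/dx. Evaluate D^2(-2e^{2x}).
- 8 e^{2 x}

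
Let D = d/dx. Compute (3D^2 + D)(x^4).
4 x^{2} \left(x + 9\right)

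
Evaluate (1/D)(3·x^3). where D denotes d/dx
\frac{3 x^{4}}{4}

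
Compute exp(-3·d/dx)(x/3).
\frac{x}{3} - 1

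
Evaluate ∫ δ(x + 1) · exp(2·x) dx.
e^{-2}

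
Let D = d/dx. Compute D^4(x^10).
5040 x^{6}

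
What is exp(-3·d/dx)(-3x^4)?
- 3 x^{4} + 36 x^{3} - 162 x^{2} + 324 x - 243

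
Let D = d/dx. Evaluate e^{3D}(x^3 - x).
x^{3} + 9 x^{2} + 26 x + 24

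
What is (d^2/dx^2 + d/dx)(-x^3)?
3 x \left(- x - 2\right)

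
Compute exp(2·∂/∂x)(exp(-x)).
e^{- x - 2}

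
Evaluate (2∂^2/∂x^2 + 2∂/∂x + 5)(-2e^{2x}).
- 34 e^{2 x}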